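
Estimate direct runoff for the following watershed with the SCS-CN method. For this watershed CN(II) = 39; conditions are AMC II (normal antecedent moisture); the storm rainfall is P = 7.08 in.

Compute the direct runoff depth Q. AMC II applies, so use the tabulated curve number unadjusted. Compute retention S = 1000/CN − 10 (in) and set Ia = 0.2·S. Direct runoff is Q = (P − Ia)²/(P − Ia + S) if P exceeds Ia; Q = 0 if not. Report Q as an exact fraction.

AMC II — tabulated CN = 39 applies directly.
Retention S: 1000/CN − 10 with CN=39.000 → S = 610/39 ≈ 15.641 in
Ia = 0.2S: 0.2·15.641 = 3.128 in (exactly 122/39)
Excess rainfall: 7.080 − 3.128 = 3.952 in; P > Ia so Q > 0
Runoff Q = (P−Ia)²/(P−Ia+S) = (3.952)²/(3.952+15.641) = 14845609/18625425 ≈ 0.797 in

Q = 14845609/18625425 in ≈ 0.797 in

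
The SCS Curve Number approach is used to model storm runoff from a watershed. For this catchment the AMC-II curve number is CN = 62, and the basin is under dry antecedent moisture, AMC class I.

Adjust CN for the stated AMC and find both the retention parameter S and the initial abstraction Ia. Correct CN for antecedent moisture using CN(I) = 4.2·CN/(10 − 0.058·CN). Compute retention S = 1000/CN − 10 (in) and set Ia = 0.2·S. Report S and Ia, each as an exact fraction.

Dry (AMC I): CN(I) = 4.2·62/(10 − 0.058·62) = (1302/5)/(1601/250) = 65100/1601 ≈ 40.662
S = 1000/(65100/1601) − 10 = 9500/651 in ≈ 14.593 in
Ia = 0.2S: 0.2·14.593 = 2.919 in (exactly 1900/651)

S = 9500/651 in ≈ 14.593 in; Ia = 1900/651 in ≈ 2.919 in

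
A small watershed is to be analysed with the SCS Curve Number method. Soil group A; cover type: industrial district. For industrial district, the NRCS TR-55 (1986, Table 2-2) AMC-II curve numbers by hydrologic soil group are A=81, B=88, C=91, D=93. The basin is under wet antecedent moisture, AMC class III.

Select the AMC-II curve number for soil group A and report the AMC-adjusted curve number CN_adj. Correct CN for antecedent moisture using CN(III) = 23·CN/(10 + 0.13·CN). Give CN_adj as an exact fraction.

NRCS table: industrial district, soil group A → CN(II) = 81
Adjust CN=81 to AMC III: 23·81/(10 + 0.13·81) → 1863 ÷ (2053/100) = 186300/2053 ≈ 90.745

CN_adj = 186300/2053 ≈ 90.745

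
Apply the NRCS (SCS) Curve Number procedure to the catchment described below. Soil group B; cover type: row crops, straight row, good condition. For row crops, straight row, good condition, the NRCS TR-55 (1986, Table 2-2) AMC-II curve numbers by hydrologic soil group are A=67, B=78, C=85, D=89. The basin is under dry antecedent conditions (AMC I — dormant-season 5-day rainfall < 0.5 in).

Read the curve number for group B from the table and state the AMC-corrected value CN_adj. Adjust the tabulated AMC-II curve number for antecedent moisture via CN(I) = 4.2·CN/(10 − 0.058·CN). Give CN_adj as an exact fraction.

NRCS table: row crops, straight row, good condition, soil group B → CN(II) = 78
Adjust CN=78 to AMC I: 4.2·78/(10 − 0.058·78) → (1638/5) ÷ (1369/250) = 81900/1369 ≈ 59.825

CN_adj = 81900/1369 ≈ 59.825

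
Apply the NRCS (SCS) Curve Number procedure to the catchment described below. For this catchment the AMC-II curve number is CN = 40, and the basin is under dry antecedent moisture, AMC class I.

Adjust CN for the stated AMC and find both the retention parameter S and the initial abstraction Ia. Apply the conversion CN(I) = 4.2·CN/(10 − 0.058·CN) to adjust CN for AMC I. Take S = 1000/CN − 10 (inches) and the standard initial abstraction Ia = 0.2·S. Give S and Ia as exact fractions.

S = 250/7 in ≈ 35.714 in; Ia = 50/7 in ≈ 7.143 in

Adjust CN=40 to AMC I: 4.2·40/(10 − 0.058·40) → 168 ÷ (192/25) = 175/8 ≈ 21.875
S = 1000/(175/8) − 10 = 250/7 in ≈ 35.714 in
Ia = 0.2S: 0.2·35.714 = 7.143 in (exactly 50/7)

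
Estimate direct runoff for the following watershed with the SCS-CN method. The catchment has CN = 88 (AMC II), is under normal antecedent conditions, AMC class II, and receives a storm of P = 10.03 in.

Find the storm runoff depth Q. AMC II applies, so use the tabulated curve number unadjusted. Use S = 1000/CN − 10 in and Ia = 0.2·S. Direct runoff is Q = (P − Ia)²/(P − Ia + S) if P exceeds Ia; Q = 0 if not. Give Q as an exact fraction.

Average conditions: CN = 88 (no AMC adjustment).
S = 1000/88 − 10 = 15/11 in ≈ 1.364 in
Initial abstraction Ia = S/5 = (15/11)/5 = 3/11 ≈ 0.273 in
Excess rainfall: 10.030 − 0.273 = 9.757 in; P > Ia so Q > 0
Q = (10733/1100)²/((10733/1100) + 15/11) = (115197289/1210000)/(12233/1100) = 115197289/13456300 in ≈ 8.561 in

Q = 115197289/13456300 in ≈ 8.561 in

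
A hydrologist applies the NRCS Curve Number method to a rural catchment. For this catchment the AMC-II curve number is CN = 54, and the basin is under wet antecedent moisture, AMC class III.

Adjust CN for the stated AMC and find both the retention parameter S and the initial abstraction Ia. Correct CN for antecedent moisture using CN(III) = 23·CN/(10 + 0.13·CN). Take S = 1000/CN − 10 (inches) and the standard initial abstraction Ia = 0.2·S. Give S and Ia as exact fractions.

Adjust CN=54 to AMC III: 23·54/(10 + 0.13·54) → 1242 ÷ (851/50) = 2700/37 ≈ 72.973
Max retention: S = 1000/(2700/37) − 10 = 100/27 in (≈ 3.704 in)
Ia = 0.2S: 0.2·3.704 = 0.741 in (exactly 20/27)

S = 100/27 in ≈ 3.704 in; Ia = 20/27 in ≈ 0.741 in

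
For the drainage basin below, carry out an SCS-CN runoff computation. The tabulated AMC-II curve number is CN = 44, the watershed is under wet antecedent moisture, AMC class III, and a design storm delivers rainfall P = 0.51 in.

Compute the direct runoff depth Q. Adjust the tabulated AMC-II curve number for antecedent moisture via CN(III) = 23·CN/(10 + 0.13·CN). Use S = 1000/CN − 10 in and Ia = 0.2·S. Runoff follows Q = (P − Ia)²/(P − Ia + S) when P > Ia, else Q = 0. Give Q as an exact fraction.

Wet (AMC III): CN(III) = 23·44/(10 + 0.13·44) = 1012/(393/25) = 25300/393 ≈ 64.377
S = 1000/(25300/393) − 10 = 1400/253 in ≈ 5.534 in
Ia = 0.2·(1400/253) = 280/253 in ≈ 1.107 in
P = 0.510 ≤ Ia = 1.107 in: entire storm abstracted, Q = 0.

Q = 0 in ≈ 0.000 in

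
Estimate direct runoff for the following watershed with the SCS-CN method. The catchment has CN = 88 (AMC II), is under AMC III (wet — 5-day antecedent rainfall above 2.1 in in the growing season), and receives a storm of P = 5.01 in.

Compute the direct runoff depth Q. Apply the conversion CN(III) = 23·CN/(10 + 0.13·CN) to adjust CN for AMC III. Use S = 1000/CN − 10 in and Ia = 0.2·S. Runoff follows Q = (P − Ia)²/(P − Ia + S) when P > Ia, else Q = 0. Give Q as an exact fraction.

Q = 1701645001/390050100 in ≈ 4.363 in

Wet (AMC III): CN(III) = 23·88/(10 + 0.13·88) = 2024/(536/25) = 6325/67 ≈ 94.403
Retention S: 1000/CN − 10 with CN=94.403 → S = 150/253 ≈ 0.593 in
Initial abstraction Ia = S/5 = (150/253)/5 = 30/253 ≈ 0.119 in
P − Ia = 5.010 − 0.119 = 123753/25300 ≈ 4.891 in (> 0, runoff occurs)
Q = (123753/25300)²/((123753/25300) + 150/253) = (15314805009/640090000)/(138753/25300) = 1701645001/390050100 in ≈ 4.363 in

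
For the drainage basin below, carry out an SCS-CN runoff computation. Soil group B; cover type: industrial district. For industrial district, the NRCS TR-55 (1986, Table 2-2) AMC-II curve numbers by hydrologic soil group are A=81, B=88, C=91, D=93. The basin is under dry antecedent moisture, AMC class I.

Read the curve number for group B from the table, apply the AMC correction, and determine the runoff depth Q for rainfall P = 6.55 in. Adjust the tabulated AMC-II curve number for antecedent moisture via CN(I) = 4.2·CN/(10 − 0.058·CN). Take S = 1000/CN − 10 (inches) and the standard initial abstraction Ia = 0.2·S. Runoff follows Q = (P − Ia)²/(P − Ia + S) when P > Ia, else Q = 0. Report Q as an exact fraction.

Q = 82573569/21693980 in ≈ 3.806 in

NRCS table: industrial district, soil group B → CN(II) = 88
CN(I) from CN(II)=88: (4.2·88)/(10 − 0.058·88) = 3850/51 ≈ 75.490
Max retention: S = 1000/(3850/51) − 10 = 250/77 in (≈ 3.247 in)
Initial abstraction Ia = S/5 = (250/77)/5 = 50/77 ≈ 0.649 in
Since P=6.550 > Ia=0.649: effective rainfall P−Ia = 9087/1540 in
Runoff Q = (P−Ia)²/(P−Ia+S) = (5.901)²/(5.901+3.247) = 82573569/21693980 ≈ 3.806 in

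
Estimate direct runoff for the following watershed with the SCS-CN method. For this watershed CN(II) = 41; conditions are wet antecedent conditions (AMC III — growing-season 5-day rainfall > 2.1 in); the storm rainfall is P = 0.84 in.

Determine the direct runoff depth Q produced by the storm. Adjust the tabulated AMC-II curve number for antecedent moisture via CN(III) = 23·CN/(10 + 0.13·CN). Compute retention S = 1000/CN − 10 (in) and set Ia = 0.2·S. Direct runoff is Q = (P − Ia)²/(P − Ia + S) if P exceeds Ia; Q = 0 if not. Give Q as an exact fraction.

CN(III) from CN(II)=41: (23·41)/(10 + 0.13·41) = 94300/1533 ≈ 61.513
Retention S: 1000/CN − 10 with CN=61.513 → S = 5900/943 ≈ 6.257 in
Initial abstraction Ia = S/5 = (5900/943)/5 = 1180/943 ≈ 1.251 in
P = 0.840 ≤ Ia = 1.251 in: entire storm abstracted, Q = 0.

Q = 0 in ≈ 0.000 in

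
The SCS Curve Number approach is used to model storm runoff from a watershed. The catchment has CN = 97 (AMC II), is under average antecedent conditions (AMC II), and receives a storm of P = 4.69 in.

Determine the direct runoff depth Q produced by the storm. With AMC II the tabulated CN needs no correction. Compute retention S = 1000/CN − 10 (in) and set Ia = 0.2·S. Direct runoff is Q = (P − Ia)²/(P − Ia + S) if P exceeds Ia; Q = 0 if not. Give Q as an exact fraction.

Q = 2015381449/464562100 in ≈ 4.338 in

AMC II — tabulated CN = 97 applies directly.
Max retention: S = 1000/97 − 10 = 30/97 in (≈ 0.309 in)
Ia = 0.2·(30/97) = 6/97 in ≈ 0.062 in
Excess rainfall: 4.690 − 0.062 = 4.628 in; P > Ia so Q > 0
Q = (44893/9700)²/((44893/9700) + 30/97) = (2015381449/94090000)/(47893/9700) = 2015381449/464562100 in ≈ 4.338 in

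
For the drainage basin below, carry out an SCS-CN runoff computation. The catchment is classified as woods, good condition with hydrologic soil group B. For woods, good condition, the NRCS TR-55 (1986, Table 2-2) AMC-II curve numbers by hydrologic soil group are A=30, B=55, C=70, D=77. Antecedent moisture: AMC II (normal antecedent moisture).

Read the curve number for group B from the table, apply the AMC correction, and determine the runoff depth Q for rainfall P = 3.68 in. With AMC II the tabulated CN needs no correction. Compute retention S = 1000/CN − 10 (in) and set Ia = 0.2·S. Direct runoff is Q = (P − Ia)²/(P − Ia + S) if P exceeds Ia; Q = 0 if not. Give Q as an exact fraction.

NRCS table: woods, good condition, soil group B → CN(II) = 55
CN(II) = 55; AMC II needs no correction.
Max retention: S = 1000/55 − 10 = 90/11 in (≈ 8.182 in)
Initial abstraction Ia = S/5 = (90/11)/5 = 18/11 ≈ 1.636 in
Excess rainfall: 3.680 − 1.636 = 2.044 in; P > Ia so Q > 0
Q: (562/275)² ÷ (2812/275) = 78961/193325 in (≈ 0.408 in)

Q = 78961/193325 in ≈ 0.408 in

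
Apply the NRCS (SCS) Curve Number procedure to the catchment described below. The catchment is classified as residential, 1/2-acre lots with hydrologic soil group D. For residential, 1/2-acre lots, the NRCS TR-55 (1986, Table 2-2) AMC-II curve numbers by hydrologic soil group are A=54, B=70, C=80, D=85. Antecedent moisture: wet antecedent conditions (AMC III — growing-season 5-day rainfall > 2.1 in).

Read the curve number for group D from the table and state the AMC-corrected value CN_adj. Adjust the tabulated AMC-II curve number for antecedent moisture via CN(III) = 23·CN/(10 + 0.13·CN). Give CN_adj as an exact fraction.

NRCS table: residential, 1/2-acre lots, soil group D → CN(II) = 85
Adjust CN=85 to AMC III: 23·85/(10 + 0.13·85) → 1955 ÷ (421/20) = 39100/421 ≈ 92.874

CN_adj = 39100/421 ≈ 92.874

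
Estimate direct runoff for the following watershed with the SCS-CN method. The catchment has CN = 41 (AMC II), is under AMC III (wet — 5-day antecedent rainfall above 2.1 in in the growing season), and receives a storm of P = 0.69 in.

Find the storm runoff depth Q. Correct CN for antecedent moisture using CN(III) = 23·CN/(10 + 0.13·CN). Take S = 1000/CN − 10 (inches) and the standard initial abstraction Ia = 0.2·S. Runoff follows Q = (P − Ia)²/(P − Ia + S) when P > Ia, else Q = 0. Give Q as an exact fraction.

CN(III) from CN(II)=41: (23·41)/(10 + 0.13·41) = 94300/1533 ≈ 61.513
S = 1000/(94300/1533) − 10 = 5900/943 in ≈ 6.257 in
Initial abstraction Ia = S/5 = (5900/943)/5 = 1180/943 ≈ 1.251 in
P = 0.690 ≤ Ia = 1.251 in: entire storm abstracted, Q = 0.

Q = 0 in ≈ 0.000 in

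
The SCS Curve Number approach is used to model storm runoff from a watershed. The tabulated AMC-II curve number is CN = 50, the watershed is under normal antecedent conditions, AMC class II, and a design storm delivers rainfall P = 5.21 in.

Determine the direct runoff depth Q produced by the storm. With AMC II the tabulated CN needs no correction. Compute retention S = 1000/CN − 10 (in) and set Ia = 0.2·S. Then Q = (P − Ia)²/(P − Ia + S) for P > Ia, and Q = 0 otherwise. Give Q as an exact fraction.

AMC II — tabulated CN = 50 applies directly.
Max retention: S = 1000/50 − 10 = 10 in (≈ 10.000 in)
Ia = 0.2·10 = 2 in ≈ 2.000 in
Since P=5.210 > Ia=2.000: effective rainfall P−Ia = 321/100 in
Q = (321/100)²/((321/100) + 10) = (103041/10000)/(1321/100) = 103041/132100 in ≈ 0.780 in

Q = 103041/132100 in ≈ 0.780 in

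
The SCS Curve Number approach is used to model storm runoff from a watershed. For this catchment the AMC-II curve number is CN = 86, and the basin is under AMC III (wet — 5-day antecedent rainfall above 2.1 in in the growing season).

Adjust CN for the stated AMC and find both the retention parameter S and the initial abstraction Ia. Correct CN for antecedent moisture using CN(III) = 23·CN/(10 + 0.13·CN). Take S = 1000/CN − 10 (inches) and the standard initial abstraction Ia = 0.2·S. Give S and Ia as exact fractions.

S = 700/989 in ≈ 0.708 in; Ia = 140/989 in ≈ 0.142 in

Adjust CN=86 to AMC III: 23·86/(10 + 0.13·86) → 1978 ÷ (1059/50) = 98900/1059 ≈ 93.390
Max retention: S = 1000/(98900/1059) − 10 = 700/989 in (≈ 0.708 in)
Ia = 0.2·(700/989) = 140/989 in ≈ 0.142 in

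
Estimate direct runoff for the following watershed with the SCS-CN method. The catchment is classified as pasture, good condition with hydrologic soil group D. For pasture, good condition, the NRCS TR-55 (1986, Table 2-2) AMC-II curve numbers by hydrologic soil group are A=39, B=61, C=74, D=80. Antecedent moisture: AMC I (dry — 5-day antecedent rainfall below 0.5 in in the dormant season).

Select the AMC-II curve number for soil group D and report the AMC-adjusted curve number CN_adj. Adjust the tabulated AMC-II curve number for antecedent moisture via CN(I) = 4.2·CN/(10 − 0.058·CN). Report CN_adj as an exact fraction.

NRCS table: pasture, good condition, soil group D → CN(II) = 80
CN(I) from CN(II)=80: (4.2·80)/(10 − 0.058·80) = 4200/67 ≈ 62.687

CN_adj = 4200/67 ≈ 62.687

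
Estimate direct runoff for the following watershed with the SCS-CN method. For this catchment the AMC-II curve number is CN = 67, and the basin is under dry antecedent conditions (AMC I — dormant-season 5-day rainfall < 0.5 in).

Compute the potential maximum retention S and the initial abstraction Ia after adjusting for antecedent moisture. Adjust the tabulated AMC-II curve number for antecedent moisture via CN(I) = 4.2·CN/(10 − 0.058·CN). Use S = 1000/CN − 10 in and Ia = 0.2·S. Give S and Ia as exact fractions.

CN(I) from CN(II)=67: (4.2·67)/(10 − 0.058·67) = 46900/1019 ≈ 46.026
Max retention: S = 1000/(46900/1019) − 10 = 5500/469 in (≈ 11.727 in)
Ia = 0.2S: 0.2·11.727 = 2.345 in (exactly 1100/469)

S = 5500/469 in ≈ 11.727 in; Ia = 1100/469 in ≈ 2.345 in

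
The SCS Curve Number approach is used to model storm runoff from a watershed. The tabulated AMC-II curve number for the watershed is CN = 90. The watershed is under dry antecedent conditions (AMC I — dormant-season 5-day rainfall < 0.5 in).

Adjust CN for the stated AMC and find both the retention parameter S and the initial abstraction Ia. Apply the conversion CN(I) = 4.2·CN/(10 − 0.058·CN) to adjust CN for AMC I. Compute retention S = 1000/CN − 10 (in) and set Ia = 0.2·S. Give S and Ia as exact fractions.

CN(I) from CN(II)=90: (4.2·90)/(10 − 0.058·90) = 18900/239 ≈ 79.079
Retention S: 1000/CN − 10 with CN=79.079 → S = 500/189 ≈ 2.646 in
Ia = 0.2S: 0.2·2.646 = 0.529 in (exactly 100/189)

S = 500/189 in ≈ 2.646 in; Ia = 100/189 in ≈ 0.529 in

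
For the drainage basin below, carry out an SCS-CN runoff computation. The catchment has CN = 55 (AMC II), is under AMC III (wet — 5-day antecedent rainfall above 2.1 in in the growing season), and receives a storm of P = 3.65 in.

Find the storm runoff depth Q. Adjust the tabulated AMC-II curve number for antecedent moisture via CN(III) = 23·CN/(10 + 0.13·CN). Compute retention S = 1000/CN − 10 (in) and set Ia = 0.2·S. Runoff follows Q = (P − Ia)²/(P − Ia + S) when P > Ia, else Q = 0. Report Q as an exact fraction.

Adjust CN=55 to AMC III: 23·55/(10 + 0.13·55) → 1265 ÷ (343/20) = 25300/343 ≈ 73.761
S = 1000/(25300/343) − 10 = 900/253 in ≈ 3.557 in
Ia = 0.2S: 0.2·3.557 = 0.711 in (exactly 180/253)
Excess rainfall: 3.650 − 0.711 = 2.939 in; P > Ia so Q > 0
Runoff Q = (P−Ia)²/(P−Ia+S) = (2.939)²/(2.939+3.557) = 221087161/166317140 ≈ 1.329 in

Q = 221087161/166317140 in ≈ 1.329 in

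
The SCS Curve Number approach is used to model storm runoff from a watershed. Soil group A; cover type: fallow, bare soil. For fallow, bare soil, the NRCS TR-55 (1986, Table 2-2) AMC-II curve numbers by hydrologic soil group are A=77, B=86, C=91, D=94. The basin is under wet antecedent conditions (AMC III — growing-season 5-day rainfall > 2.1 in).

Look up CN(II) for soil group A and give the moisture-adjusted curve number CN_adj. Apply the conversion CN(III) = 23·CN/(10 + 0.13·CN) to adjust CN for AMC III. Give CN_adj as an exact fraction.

CN_adj = 7700/87 ≈ 88.506

NRCS table: fallow, bare soil, soil group A → CN(II) = 77
Adjust CN=77 to AMC III: 23·77/(10 + 0.13·77) → 1771 ÷ (2001/100) = 7700/87 ≈ 88.506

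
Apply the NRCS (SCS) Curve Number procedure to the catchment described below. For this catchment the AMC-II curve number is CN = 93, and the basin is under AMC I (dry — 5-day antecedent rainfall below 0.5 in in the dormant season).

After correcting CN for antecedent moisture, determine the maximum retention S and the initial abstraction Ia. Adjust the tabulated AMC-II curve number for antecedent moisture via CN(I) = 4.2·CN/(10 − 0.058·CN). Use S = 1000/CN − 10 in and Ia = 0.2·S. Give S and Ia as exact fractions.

S = 500/279 in ≈ 1.792 in; Ia = 100/279 in ≈ 0.358 in

Adjust CN=93 to AMC I: 4.2·93/(10 − 0.058·93) → (1953/5) ÷ (2303/500) = 27900/329 ≈ 84.802
Retention S: 1000/CN − 10 with CN=84.802 → S = 500/279 ≈ 1.792 in
Ia = 0.2·(500/279) = 100/279 in ≈ 0.358 in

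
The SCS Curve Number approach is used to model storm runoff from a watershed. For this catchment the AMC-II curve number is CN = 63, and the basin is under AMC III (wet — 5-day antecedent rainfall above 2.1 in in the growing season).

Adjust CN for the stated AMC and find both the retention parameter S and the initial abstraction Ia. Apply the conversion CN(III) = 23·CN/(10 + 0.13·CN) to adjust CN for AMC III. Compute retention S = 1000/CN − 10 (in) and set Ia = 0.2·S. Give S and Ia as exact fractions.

CN(III) from CN(II)=63: (23·63)/(10 + 0.13·63) = 144900/1819 ≈ 79.659
Retention S: 1000/CN − 10 with CN=79.659 → S = 3700/1449 ≈ 2.553 in
Ia = 0.2S: 0.2·2.553 = 0.511 in (exactly 740/1449)

S = 3700/1449 in ≈ 2.553 in; Ia = 740/1449 in ≈ 0.511 in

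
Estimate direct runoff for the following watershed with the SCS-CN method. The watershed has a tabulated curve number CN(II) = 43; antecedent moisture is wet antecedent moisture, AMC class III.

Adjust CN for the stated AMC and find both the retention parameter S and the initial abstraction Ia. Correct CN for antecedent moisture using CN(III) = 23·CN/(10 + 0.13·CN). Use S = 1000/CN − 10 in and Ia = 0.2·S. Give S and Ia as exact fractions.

S = 5700/989 in ≈ 5.763 in; Ia = 1140/989 in ≈ 1.153 in

Wet (AMC III): CN(III) = 23·43/(10 + 0.13·43) = 989/(1559/100) = 98900/1559 ≈ 63.438
Retention S: 1000/CN − 10 with CN=63.438 → S = 5700/989 ≈ 5.763 in
Initial abstraction Ia = S/5 = (5700/989)/5 = 1140/989 ≈ 1.153 in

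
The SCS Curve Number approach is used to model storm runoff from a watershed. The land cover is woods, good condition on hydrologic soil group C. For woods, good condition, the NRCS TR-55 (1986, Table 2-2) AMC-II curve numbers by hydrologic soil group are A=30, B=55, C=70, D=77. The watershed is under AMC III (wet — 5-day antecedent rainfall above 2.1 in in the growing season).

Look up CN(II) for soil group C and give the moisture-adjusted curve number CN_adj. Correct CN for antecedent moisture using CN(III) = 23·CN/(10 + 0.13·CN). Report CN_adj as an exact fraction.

CN_adj = 16100/191 ≈ 84.293

NRCS table: woods, good condition, soil group C → CN(II) = 70
CN(III) from CN(II)=70: (23·70)/(10 + 0.13·70) = 16100/191 ≈ 84.293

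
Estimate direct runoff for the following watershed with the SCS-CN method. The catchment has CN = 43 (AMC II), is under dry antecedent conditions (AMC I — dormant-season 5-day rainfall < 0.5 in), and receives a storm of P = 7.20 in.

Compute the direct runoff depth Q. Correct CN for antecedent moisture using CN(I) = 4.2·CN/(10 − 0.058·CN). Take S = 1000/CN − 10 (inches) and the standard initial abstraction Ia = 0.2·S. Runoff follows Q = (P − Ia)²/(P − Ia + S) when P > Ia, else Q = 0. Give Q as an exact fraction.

Dry (AMC I): CN(I) = 4.2·43/(10 − 0.058·43) = (903/5)/(3753/500) = 30100/1251 ≈ 24.061
Max retention: S = 1000/(30100/1251) − 10 = 9500/301 in (≈ 31.561 in)
Ia = 0.2·(9500/301) = 1900/301 in ≈ 6.312 in
P − Ia = 7.200 − 6.312 = 1336/1505 ≈ 0.888 in (> 0, runoff occurs)
Q = (1336/1505)²/((1336/1505) + 9500/301) = (1784896/2265025)/(48836/1505) = 446224/18374545 in ≈ 0.024 in

Q = 446224/18374545 in ≈ 0.024 in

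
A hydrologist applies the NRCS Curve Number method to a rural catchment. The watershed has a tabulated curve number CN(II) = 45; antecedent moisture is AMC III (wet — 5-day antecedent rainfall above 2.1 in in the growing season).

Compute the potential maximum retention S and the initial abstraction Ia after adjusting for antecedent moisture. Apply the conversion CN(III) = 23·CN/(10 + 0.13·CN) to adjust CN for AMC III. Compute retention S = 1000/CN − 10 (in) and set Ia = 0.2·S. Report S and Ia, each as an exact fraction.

CN(III) from CN(II)=45: (23·45)/(10 + 0.13·45) = 20700/317 ≈ 65.300
Retention S: 1000/CN − 10 with CN=65.300 → S = 1100/207 ≈ 5.314 in
Initial abstraction Ia = S/5 = (1100/207)/5 = 220/207 ≈ 1.063 in

S = 1100/207 in ≈ 5.314 in; Ia = 220/207 in ≈ 1.063 in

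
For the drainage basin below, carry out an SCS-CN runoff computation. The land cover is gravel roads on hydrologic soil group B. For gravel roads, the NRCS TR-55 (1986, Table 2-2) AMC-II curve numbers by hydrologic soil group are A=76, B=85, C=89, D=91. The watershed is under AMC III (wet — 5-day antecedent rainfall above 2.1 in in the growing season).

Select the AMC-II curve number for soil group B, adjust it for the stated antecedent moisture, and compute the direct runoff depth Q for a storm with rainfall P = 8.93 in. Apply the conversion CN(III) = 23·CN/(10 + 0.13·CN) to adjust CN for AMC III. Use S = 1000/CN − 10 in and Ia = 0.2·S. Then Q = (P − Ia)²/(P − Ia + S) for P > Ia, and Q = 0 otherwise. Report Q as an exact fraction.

Q = 117760844569/14590673300 in ≈ 8.071 in

NRCS table: gravel roads, soil group B → CN(II) = 85
Wet (AMC III): CN(III) = 23·85/(10 + 0.13·85) = 1955/(421/20) = 39100/421 ≈ 92.874
Retention S: 1000/CN − 10 with CN=92.874 → S = 300/391 ≈ 0.767 in
Ia = 0.2·(300/391) = 60/391 in ≈ 0.153 in
P − Ia = 8.930 − 0.153 = 343163/39100 ≈ 8.777 in (> 0, runoff occurs)
Runoff Q = (P−Ia)²/(P−Ia+S) = (8.777)²/(8.777+0.767) = 117760844569/14590673300 ≈ 8.071 in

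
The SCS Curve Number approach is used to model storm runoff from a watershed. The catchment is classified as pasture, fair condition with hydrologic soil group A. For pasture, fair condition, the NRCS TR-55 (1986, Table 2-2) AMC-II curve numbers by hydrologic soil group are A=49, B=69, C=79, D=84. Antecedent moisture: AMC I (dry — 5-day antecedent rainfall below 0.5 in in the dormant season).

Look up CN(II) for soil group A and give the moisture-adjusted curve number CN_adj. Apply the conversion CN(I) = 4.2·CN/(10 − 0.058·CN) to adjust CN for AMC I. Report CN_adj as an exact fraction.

NRCS table: pasture, fair condition, soil group A → CN(II) = 49
Dry (AMC I): CN(I) = 4.2·49/(10 − 0.058·49) = (1029/5)/(3579/500) = 34300/1193 ≈ 28.751

CN_adj = 34300/1193 ≈ 28.751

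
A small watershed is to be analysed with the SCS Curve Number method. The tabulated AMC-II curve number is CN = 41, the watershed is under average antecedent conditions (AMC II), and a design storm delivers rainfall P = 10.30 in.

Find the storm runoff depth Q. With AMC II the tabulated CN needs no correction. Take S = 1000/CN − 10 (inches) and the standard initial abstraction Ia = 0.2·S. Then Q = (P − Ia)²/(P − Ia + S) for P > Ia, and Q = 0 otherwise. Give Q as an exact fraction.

Average conditions: CN = 41 (no AMC adjustment).
S = 1000/41 − 10 = 590/41 in ≈ 14.390 in
Ia = 0.2S: 0.2·14.390 = 2.878 in (exactly 118/41)
P − Ia = 10.300 − 2.878 = 3043/410 ≈ 7.422 in (> 0, runoff occurs)
Runoff Q = (P−Ia)²/(P−Ia+S) = (7.422)²/(7.422+14.390) = 9259849/3666630 ≈ 2.525 in

Q = 9259849/3666630 in ≈ 2.525 in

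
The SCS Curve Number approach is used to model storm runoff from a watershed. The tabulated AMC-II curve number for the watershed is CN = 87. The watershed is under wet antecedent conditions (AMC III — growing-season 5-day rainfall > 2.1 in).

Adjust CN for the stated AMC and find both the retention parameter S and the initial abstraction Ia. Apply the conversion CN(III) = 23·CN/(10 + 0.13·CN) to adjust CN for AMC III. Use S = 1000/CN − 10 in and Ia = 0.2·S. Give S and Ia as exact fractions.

Wet (AMC III): CN(III) = 23·87/(10 + 0.13·87) = 2001/(2131/100) = 200100/2131 ≈ 93.900
Retention S: 1000/CN − 10 with CN=93.900 → S = 1300/2001 ≈ 0.650 in
Ia = 0.2S: 0.2·0.650 = 0.130 in (exactly 260/2001)

S = 1300/2001 in ≈ 0.650 in; Ia = 260/2001 in ≈ 0.130 in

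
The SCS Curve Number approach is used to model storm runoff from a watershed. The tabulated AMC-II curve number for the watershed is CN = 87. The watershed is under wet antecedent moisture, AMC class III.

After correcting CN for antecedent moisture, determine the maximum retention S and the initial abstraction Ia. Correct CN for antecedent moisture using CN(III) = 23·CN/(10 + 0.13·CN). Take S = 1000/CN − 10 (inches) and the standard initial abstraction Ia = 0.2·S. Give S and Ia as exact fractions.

S = 1300/2001 in ≈ 0.650 in; Ia = 260/2001 in ≈ 0.130 in

Wet (AMC III): CN(III) = 23·87/(10 + 0.13·87) = 2001/(2131/100) = 200100/2131 ≈ 93.900
S = 1000/(200100/2131) − 10 = 1300/2001 in ≈ 0.650 in
Ia = 0.2·(1300/2001) = 260/2001 in ≈ 0.130 in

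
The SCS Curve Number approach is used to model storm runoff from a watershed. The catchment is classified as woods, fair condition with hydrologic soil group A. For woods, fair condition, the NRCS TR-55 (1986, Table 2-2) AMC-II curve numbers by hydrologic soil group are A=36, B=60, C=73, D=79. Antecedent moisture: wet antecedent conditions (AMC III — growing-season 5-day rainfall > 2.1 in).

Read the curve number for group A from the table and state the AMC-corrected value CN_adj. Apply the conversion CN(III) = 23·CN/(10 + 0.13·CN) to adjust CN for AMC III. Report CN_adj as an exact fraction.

CN_adj = 20700/367 ≈ 56.403

NRCS table: woods, fair condition, soil group A → CN(II) = 36
Adjust CN=36 to AMC III: 23·36/(10 + 0.13·36) → 828 ÷ (367/25) = 20700/367 ≈ 56.403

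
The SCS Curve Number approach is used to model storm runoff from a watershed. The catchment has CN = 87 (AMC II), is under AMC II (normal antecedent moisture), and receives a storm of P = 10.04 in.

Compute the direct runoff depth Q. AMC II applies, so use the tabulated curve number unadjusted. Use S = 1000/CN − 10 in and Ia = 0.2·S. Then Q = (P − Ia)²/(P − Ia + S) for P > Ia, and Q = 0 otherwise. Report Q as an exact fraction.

CN(II) = 87; AMC II needs no correction.
S = 1000/87 − 10 = 130/87 in ≈ 1.494 in
Initial abstraction Ia = S/5 = (130/87)/5 = 26/87 ≈ 0.299 in
Excess rainfall: 10.040 − 0.299 = 9.741 in; P > Ia so Q > 0
Q: (21187/2175)² ÷ (24437/2175) = 448888969/53150475 in (≈ 8.446 in)

Q = 448888969/53150475 in ≈ 8.446 in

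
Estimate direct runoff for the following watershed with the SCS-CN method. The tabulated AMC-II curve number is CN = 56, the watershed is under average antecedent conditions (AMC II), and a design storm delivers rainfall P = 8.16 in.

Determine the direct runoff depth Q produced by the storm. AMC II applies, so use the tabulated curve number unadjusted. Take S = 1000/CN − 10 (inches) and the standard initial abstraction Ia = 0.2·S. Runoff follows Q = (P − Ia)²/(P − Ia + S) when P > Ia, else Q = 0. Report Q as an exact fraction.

Q = 1329409/442400 in ≈ 3.005 in

AMC II — tabulated CN = 56 applies directly.
Retention S: 1000/CN − 10 with CN=56.000 → S = 55/7 ≈ 7.857 in
Initial abstraction Ia = S/5 = (55/7)/5 = 11/7 ≈ 1.571 in
Since P=8.160 > Ia=1.571: effective rainfall P−Ia = 1153/175 in
Q: (1153/175)² ÷ (2528/175) = 1329409/442400 in (≈ 3.005 in)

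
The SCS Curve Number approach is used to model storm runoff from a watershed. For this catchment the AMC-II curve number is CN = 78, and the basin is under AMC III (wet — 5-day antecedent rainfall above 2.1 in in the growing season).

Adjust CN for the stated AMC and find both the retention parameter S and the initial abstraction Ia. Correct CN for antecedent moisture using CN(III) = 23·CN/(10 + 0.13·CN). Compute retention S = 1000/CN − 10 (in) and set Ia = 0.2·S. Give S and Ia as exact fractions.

S = 1100/897 in ≈ 1.226 in; Ia = 220/897 in ≈ 0.245 in

Wet (AMC III): CN(III) = 23·78/(10 + 0.13·78) = 1794/(1007/50) = 89700/1007 ≈ 89.076
Max retention: S = 1000/(89700/1007) − 10 = 1100/897 in (≈ 1.226 in)
Ia = 0.2S: 0.2·1.226 = 0.245 in (exactly 220/897)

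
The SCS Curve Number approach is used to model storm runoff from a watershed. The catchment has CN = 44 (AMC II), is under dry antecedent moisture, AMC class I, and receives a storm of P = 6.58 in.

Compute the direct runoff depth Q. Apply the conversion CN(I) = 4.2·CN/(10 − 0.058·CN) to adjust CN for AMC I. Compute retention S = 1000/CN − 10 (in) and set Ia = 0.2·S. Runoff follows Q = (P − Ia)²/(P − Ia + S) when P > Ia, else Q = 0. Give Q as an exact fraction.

Q = 734449/83914050 in ≈ 0.009 in

Dry (AMC I): CN(I) = 4.2·44/(10 − 0.058·44) = (924/5)/(931/125) = 3300/133 ≈ 24.812
S = 1000/(3300/133) − 10 = 1000/33 in ≈ 30.303 in
Ia = 0.2·(1000/33) = 200/33 in ≈ 6.061 in
Excess rainfall: 6.580 − 6.061 = 0.519 in; P > Ia so Q > 0
Q: (857/1650)² ÷ (50857/1650) = 734449/83914050 in (≈ 0.009 in)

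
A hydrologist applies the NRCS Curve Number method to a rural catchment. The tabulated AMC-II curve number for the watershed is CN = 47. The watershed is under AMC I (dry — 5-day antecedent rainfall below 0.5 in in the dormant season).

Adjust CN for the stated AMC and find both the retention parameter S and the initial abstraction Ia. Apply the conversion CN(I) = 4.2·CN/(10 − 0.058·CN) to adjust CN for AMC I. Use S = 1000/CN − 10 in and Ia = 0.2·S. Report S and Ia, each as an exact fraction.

Adjust CN=47 to AMC I: 4.2·47/(10 − 0.058·47) → (987/5) ÷ (3637/500) = 98700/3637 ≈ 27.138
Retention S: 1000/CN − 10 with CN=27.138 → S = 26500/987 ≈ 26.849 in
Ia = 0.2S: 0.2·26.849 = 5.370 in (exactly 5300/987)

S = 26500/987 in ≈ 26.849 in; Ia = 5300/987 in ≈ 5.370 in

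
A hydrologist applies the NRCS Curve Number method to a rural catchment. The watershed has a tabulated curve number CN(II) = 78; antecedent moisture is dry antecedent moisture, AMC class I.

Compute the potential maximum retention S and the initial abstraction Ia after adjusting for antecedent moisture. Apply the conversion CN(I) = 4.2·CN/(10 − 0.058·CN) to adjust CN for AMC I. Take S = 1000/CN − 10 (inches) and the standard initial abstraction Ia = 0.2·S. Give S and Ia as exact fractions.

Dry (AMC I): CN(I) = 4.2·78/(10 − 0.058·78) = (1638/5)/(1369/250) = 81900/1369 ≈ 59.825
Retention S: 1000/CN − 10 with CN=59.825 → S = 5500/819 ≈ 6.716 in
Ia = 0.2·(5500/819) = 1100/819 in ≈ 1.343 in

S = 5500/819 in ≈ 6.716 in; Ia = 1100/819 in ≈ 1.343 in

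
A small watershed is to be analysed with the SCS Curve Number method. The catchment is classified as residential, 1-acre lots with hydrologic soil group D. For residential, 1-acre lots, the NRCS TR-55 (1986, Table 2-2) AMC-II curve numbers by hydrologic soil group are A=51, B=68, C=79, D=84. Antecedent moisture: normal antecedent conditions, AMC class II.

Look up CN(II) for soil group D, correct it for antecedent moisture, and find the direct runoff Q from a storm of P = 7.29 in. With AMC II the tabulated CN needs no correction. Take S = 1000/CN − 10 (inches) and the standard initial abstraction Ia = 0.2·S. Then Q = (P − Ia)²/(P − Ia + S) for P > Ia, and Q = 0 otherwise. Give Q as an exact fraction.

NRCS table: residential, 1-acre lots, soil group D → CN(II) = 84
CN(II) = 84; AMC II needs no correction.
Retention S: 1000/CN − 10 with CN=84.000 → S = 40/21 ≈ 1.905 in
Ia = 0.2S: 0.2·1.905 = 0.381 in (exactly 8/21)
P − Ia = 7.290 − 0.381 = 14509/2100 ≈ 6.909 in (> 0, runoff occurs)
Q = (14509/2100)²/((14509/2100) + 40/21) = (210511081/4410000)/(18509/2100) = 210511081/38868900 in ≈ 5.416 in

Q = 210511081/38868900 in ≈ 5.416 in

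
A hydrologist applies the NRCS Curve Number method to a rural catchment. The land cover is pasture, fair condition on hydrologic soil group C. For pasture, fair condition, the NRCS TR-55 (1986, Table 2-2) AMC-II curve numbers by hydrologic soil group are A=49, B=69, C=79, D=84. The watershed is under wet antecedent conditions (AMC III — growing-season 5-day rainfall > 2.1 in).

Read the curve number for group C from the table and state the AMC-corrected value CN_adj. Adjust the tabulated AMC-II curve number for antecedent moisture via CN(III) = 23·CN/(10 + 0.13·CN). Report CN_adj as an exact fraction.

NRCS table: pasture, fair condition, soil group C → CN(II) = 79
Adjust CN=79 to AMC III: 23·79/(10 + 0.13·79) → 1817 ÷ (2027/100) = 181700/2027 ≈ 89.640

CN_adj = 181700/2027 ≈ 89.640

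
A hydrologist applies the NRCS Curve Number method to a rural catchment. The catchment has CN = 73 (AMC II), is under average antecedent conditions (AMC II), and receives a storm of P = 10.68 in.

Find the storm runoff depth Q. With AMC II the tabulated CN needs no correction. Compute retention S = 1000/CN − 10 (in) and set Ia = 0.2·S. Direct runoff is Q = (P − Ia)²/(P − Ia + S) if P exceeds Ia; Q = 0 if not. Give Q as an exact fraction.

Average conditions: CN = 73 (no AMC adjustment).
Max retention: S = 1000/73 − 10 = 270/73 in (≈ 3.699 in)
Ia = 0.2S: 0.2·3.699 = 0.740 in (exactly 54/73)
Excess rainfall: 10.680 − 0.740 = 9.940 in; P > Ia so Q > 0
Q: (18141/1825)² ÷ (24891/1825) = 109698627/15142025 in (≈ 7.245 in)

Q = 109698627/15142025 in ≈ 7.245 in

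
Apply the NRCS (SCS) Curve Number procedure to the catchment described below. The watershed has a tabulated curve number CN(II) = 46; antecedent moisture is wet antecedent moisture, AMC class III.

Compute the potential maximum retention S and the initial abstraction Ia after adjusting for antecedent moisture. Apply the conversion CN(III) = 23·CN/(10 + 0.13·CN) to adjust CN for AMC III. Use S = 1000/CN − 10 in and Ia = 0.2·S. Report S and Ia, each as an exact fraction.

Wet (AMC III): CN(III) = 23·46/(10 + 0.13·46) = 1058/(799/50) = 52900/799 ≈ 66.208
Retention S: 1000/CN − 10 with CN=66.208 → S = 2700/529 ≈ 5.104 in
Ia = 0.2·(2700/529) = 540/529 in ≈ 1.021 in

S = 2700/529 in ≈ 5.104 in; Ia = 540/529 in ≈ 1.021 in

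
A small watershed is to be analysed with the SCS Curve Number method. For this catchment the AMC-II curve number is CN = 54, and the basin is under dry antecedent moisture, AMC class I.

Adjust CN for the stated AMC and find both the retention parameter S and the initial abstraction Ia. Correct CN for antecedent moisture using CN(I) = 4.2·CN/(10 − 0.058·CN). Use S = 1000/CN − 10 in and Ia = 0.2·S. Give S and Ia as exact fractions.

S = 11500/567 in ≈ 20.282 in; Ia = 2300/567 in ≈ 4.056 in

Adjust CN=54 to AMC I: 4.2·54/(10 − 0.058·54) → (1134/5) ÷ (1717/250) = 56700/1717 ≈ 33.023
Max retention: S = 1000/(56700/1717) − 10 = 11500/567 in (≈ 20.282 in)
Initial abstraction Ia = S/5 = (11500/567)/5 = 2300/567 ≈ 4.056 in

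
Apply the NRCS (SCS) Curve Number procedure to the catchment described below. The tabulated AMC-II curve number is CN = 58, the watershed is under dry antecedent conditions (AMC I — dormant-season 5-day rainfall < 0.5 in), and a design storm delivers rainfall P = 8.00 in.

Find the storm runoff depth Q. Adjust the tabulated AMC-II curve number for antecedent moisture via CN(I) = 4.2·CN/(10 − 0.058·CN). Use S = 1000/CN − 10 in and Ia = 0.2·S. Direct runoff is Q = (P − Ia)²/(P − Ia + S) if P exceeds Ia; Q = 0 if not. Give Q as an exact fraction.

Adjust CN=58 to AMC I: 4.2·58/(10 − 0.058·58) → (1218/5) ÷ (1659/250) = 2900/79 ≈ 36.709
S = 1000/(2900/79) − 10 = 500/29 in ≈ 17.241 in
Ia = 0.2·(500/29) = 100/29 in ≈ 3.448 in
P − Ia = 8.000 − 3.448 = 132/29 ≈ 4.552 in (> 0, runoff occurs)
Q: (132/29)² ÷ (632/29) = 2178/2291 in (≈ 0.951 in)

Q = 2178/2291 in ≈ 0.951 in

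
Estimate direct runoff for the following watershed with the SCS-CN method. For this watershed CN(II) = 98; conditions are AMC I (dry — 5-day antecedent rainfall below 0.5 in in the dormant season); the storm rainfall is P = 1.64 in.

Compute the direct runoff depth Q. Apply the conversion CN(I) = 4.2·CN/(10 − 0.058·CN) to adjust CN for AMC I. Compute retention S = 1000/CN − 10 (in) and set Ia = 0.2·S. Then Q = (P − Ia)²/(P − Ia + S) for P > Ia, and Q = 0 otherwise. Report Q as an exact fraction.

Adjust CN=98 to AMC I: 4.2·98/(10 − 0.058·98) → (2058/5) ÷ (1079/250) = 102900/1079 ≈ 95.366
S = 1000/(102900/1079) − 10 = 500/1029 in ≈ 0.486 in
Ia = 0.2·(500/1029) = 100/1029 in ≈ 0.097 in
Excess rainfall: 1.640 − 0.097 = 1.543 in; P > Ia so Q > 0
Q = (39689/25725)²/((39689/25725) + 500/1029) = (1575216721/661775625)/(52189/25725) = 1575216721/1342562025 in ≈ 1.173 in

Q = 1575216721/1342562025 in ≈ 1.173 in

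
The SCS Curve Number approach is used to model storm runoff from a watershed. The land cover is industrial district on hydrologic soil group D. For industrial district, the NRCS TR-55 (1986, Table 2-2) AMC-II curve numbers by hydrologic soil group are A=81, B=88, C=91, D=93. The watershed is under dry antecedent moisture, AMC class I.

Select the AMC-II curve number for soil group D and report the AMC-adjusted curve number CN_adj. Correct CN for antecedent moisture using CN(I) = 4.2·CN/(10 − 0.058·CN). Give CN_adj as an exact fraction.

CN_adj = 27900/329 ≈ 84.802

NRCS table: industrial district, soil group D → CN(II) = 93
CN(I) from CN(II)=93: (4.2·93)/(10 − 0.058·93) = 27900/329 ≈ 84.802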